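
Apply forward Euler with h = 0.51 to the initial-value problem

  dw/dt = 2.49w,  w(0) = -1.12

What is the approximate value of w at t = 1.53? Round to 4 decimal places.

Euler: w_{n+1} = w_n + h·f(t_n, w_n).
t=0.000000, w=-1.120000: f=-2.788800 → w ← -1.120000 + 0.51·(-2.788800) = -2.542288
t=0.510000, w=-2.542288: f=-6.330297 → w ← -2.542288 + 0.51·(-6.330297) = -5.770740
t=1.020000, w=-5.770740: f=-14.369141 → w ← -5.770740 + 0.51·(-14.369141) = -13.099002
w(1.53) ≈ -13.0990

-13.0990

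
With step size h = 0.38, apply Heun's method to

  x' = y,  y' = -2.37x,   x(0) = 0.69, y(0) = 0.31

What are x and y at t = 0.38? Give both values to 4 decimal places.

0.6897, -0.3645

Heun on (x,y): k1 = f(t_n, state_n); k2 = f(t_n + h, state_n + h·k1); state_{n+1} = state_n + (h/2)·(k1 + k2).
0.000000: (0.690000, 0.310000)
  k1 = (0.310000, -1.635300)
  predictor → (0.807800, -0.311414)
  k2 = (-0.311414, -1.914486)
  → (0.689731, -0.364459)
(x(0.38), y(0.38)) ≈ (0.6897, -0.3645)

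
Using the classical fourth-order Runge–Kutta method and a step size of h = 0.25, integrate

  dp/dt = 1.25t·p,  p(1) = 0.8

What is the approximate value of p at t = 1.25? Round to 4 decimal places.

1.1370

RK4: k1 = f(t_n, p_n); k2 = f(t_n + h/2, p_n + (h/2)·k1); k3 = f(t_n + h/2, p_n + (h/2)·k2); k4 = f(t_n + h, p_n + h·k3); p_{n+1} = p_n + (h/6)·(k1 + 2k2 + 2k3 + k4).
t=1.000000, p=0.800000:
  k1 = f(1.000000, 0.800000) = 1.000000
  k2 = f(1.125000, 0.925000) = 1.300781
  k3 = f(1.125000, 0.962598) = 1.353653
  k4 = f(1.250000, 1.138413) = 1.778771
  p ← 0.800000 + (0.25/6)·(k1 + 2k2 + 2k3 + k4) = 1.136985
p(1.25) ≈ 1.1370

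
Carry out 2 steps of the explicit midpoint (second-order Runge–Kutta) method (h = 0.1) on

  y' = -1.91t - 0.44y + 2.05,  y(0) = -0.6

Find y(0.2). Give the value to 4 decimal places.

Midpoint: k1 = f(t_n, y_n); k2 = f(t_n + h/2, y_n + (h/2)·k1); y_{n+1} = y_n + h·k2.
t=0.000000, y=-0.600000:
  k1 = f(0.000000, -0.600000) = 2.314000
  k2 = f(0.050000, -0.484300) = 2.167592
  y ← -0.600000 + 0.1·2.167592 = -0.383241
t=0.100000, y=-0.383241:
  k1 = f(0.100000, -0.383241) = 2.027626
  k2 = f(0.150000, -0.281860) = 1.887518
  y ← -0.383241 + 0.1·1.887518 = -0.194489
y(0.2) ≈ -0.1945

-0.1945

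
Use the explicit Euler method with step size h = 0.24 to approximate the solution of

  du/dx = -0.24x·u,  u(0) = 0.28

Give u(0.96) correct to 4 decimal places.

0.2574

Euler: u_{n+1} = u_n + h·f(x_n, u_n).
x=0.000000, u=0.280000: f=0.000000 → u ← 0.280000 + 0.24·0.000000 = 0.280000
x=0.240000, u=0.280000: f=-0.016128 → u ← 0.280000 + 0.24·(-0.016128) = 0.276129
x=0.480000, u=0.276129: f=-0.031810 → u ← 0.276129 + 0.24·(-0.031810) = 0.268495
x=0.720000, u=0.268495: f=-0.046396 → u ← 0.268495 + 0.24·(-0.046396) = 0.257360
u(0.96) ≈ 0.2574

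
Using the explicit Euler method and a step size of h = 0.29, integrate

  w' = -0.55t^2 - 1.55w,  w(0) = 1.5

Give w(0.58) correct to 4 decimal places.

0.4412

Euler: w_{n+1} = w_n + h·f(t_n, w_n).
t=0.000000, w=1.500000: f=-2.325000 → w ← 1.500000 + 0.29·(-2.325000) = 0.825750
t=0.290000, w=0.825750: f=-1.326167 → w ← 0.825750 + 0.29·(-1.326167) = 0.441161
w(0.58) ≈ 0.4412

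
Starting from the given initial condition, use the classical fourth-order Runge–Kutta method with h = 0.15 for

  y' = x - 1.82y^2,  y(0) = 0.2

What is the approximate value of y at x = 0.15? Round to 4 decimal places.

0.2005

RK4: k1 = f(x_n, y_n); k2 = f(x_n + h/2, y_n + (h/2)·k1); k3 = f(x_n + h/2, y_n + (h/2)·k2); k4 = f(x_n + h, y_n + h·k3); y_{n+1} = y_n + (h/6)·(k1 + 2k2 + 2k3 + k4).
x=0.000000, y=0.200000:
  k1 = f(0.000000, 0.200000) = -0.072800
  k2 = f(0.075000, 0.194540) = 0.006121
  k3 = f(0.075000, 0.200459) = 0.001865
  k4 = f(0.150000, 0.200280) = 0.076996
  y ← 0.200000 + (0.15/6)·(k1 + 2k2 + 2k3 + k4) = 0.200504
y(0.15) ≈ 0.2005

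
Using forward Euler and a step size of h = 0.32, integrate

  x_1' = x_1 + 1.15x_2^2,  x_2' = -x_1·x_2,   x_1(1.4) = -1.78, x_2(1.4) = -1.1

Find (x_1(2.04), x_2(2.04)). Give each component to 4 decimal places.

-1.4167, -2.7787

Euler on (x_1,x_2): x_1_{n+1} = x_1_n + h·x_1', x_2_{n+1} = x_2_n + h·x_2'.
1.400000: (-1.780000, -1.100000); f=(-0.388500, -1.958000) → (-1.904320, -1.726560)
1.720000: (-1.904320, -1.726560); f=(1.523841, -3.287923) → (-1.416691, -2.778695)
(x_1(2.04), x_2(2.04)) ≈ (-1.4167, -2.7787)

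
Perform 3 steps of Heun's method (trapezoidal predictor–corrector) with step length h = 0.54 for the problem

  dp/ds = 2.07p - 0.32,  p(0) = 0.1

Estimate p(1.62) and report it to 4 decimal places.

Heun: k1 = f(s_n, p_n); k2 = f(s_n + h, p_n + h·k1); p_{n+1} = p_n + (h/2)·(k1 + k2).
s=0.000000, p=0.100000:
  k1 = f(0.000000, 0.100000) = -0.113000
  k2 = f(0.540000, 0.038980) = -0.239311
  p ← 0.100000 + (0.54/2)·(-0.113000 + (-0.239311)) = 0.004876
s=0.540000, p=0.004876:
  k1 = f(0.540000, 0.004876) = -0.309907
  k2 = f(1.080000, -0.162474) = -0.656321
  p ← 0.004876 + (0.54/2)·(-0.309907 + (-0.656321)) = -0.256006
s=1.080000, p=-0.256006:
  k1 = f(1.080000, -0.256006) = -0.849931
  k2 = f(1.620000, -0.714968) = -1.799985
  p ← -0.256006 + (0.54/2)·(-0.849931 + (-1.799985)) = -0.971483
p(1.62) ≈ -0.9715

-0.9715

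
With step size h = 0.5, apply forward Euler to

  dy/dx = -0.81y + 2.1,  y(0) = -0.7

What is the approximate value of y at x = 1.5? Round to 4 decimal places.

1.8990

Euler: y_{n+1} = y_n + h·f(x_n, y_n).
x=0.000000, y=-0.700000: f=2.667000 → y ← -0.700000 + 0.5·2.667000 = 0.633500
x=0.500000, y=0.633500: f=1.586865 → y ← 0.633500 + 0.5·1.586865 = 1.426932
x=1.000000, y=1.426932: f=0.944185 → y ← 1.426932 + 0.5·0.944185 = 1.899025
y(1.5) ≈ 1.8990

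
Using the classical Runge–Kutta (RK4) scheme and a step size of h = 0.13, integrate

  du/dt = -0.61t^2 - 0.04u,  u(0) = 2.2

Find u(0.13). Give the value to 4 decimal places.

2.1881

RK4: k1 = f(t_n, u_n); k2 = f(t_n + h/2, u_n + (h/2)·k1); k3 = f(t_n + h/2, u_n + (h/2)·k2); k4 = f(t_n + h, u_n + h·k3); u_{n+1} = u_n + (h/6)·(k1 + 2k2 + 2k3 + k4).
t=0.000000, u=2.200000:
  k1 = f(0.000000, 2.200000) = -0.088000
  k2 = f(0.065000, 2.194280) = -0.090348
  k3 = f(0.065000, 2.194127) = -0.090342
  k4 = f(0.130000, 2.188255) = -0.097839
  u ← 2.200000 + (0.13/6)·(k1 + 2k2 + 2k3 + k4) = 2.188144
u(0.13) ≈ 2.1881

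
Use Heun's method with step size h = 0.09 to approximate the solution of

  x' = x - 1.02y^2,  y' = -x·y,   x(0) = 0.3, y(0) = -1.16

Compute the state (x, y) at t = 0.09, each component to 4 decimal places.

0.2024, -1.1340

Heun on (x,y): k1 = f(t_n, state_n); k2 = f(t_n + h, state_n + h·k1); state_{n+1} = state_n + (h/2)·(k1 + k2).
0.000000: (0.300000, -1.160000)
  k1 = (-1.072512, 0.348000)
  predictor → (0.203474, -1.128680)
  k2 = (-1.095923, 0.229657)
  → (0.202420, -1.134005)
(x(0.09), y(0.09)) ≈ (0.2024, -1.1340)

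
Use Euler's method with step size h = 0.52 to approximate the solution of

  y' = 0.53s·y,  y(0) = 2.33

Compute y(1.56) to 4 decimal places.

3.4275

Euler: y_{n+1} = y_n + h·f(s_n, y_n).
s=0.000000, y=2.330000: f=0.000000 → y ← 2.330000 + 0.52·0.000000 = 2.330000
s=0.520000, y=2.330000: f=0.642148 → y ← 2.330000 + 0.52·0.642148 = 2.663917
s=1.040000, y=2.663917: f=1.468351 → y ← 2.663917 + 0.52·1.468351 = 3.427459
y(1.56) ≈ 3.4275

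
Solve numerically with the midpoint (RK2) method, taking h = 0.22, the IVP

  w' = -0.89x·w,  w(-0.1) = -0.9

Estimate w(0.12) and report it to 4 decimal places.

-0.8982

Midpoint: k1 = f(x_n, w_n); k2 = f(x_n + h/2, w_n + (h/2)·k1); w_{n+1} = w_n + h·k2.
x=-0.100000, w=-0.900000:
  k1 = f(-0.100000, -0.900000) = -0.080100
  k2 = f(0.010000, -0.908811) = 0.008088
  w ← -0.900000 + 0.22·0.008088 = -0.898221
w(0.12) ≈ -0.8982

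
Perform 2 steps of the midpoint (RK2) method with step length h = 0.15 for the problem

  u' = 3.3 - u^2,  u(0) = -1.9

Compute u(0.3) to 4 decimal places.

Midpoint: k1 = f(x_n, u_n); k2 = f(x_n + h/2, u_n + (h/2)·k1); u_{n+1} = u_n + h·k2.
x=0.000000, u=-1.900000:
  k1 = f(0.000000, -1.900000) = -0.310000
  k2 = f(0.075000, -1.923250) = -0.398891
  u ← -1.900000 + 0.15·(-0.398891) = -1.959834
x=0.150000, u=-1.959834:
  k1 = f(0.150000, -1.959834) = -0.540948
  k2 = f(0.225000, -2.000405) = -0.701619
  u ← -1.959834 + 0.15·(-0.701619) = -2.065076
u(0.3) ≈ -2.0651

-2.0651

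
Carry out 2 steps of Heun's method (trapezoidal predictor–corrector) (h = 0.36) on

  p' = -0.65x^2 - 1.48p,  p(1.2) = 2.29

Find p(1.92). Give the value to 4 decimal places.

Heun: k1 = f(x_n, p_n); k2 = f(x_n + h, p_n + h·k1); p_{n+1} = p_n + (h/2)·(k1 + k2).
x=1.200000, p=2.290000:
  k1 = f(1.200000, 2.290000) = -4.325200
  k2 = f(1.560000, 0.732928) = -2.666573
  p ← 2.290000 + (0.36/2)·(-4.325200 + (-2.666573)) = 1.031481
x=1.560000, p=1.031481:
  k1 = f(1.560000, 1.031481) = -3.108432
  k2 = f(1.920000, -0.087555) = -2.266579
  p ← 1.031481 + (0.36/2)·(-3.108432 + (-2.266579)) = 0.063979
p(1.92) ≈ 0.0640

0.0640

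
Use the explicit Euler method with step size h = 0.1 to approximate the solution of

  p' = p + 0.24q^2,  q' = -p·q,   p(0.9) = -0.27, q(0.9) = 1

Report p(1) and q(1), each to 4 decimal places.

Euler on (p,q): p_{n+1} = p_n + h·p', q_{n+1} = q_n + h·q'.
0.900000: (-0.270000, 1.000000); f=(-0.030000, 0.270000) → (-0.273000, 1.027000)
(p(1), q(1)) ≈ (-0.2730, 1.0270)

-0.2730, 1.0270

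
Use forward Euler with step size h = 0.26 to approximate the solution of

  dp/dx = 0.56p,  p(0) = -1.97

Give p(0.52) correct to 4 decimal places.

-2.5854

Euler: p_{n+1} = p_n + h·f(x_n, p_n).
x=0.000000, p=-1.970000: f=-1.103200 → p ← -1.970000 + 0.26·(-1.103200) = -2.256832
x=0.260000, p=-2.256832: f=-1.263826 → p ← -2.256832 + 0.26·(-1.263826) = -2.585427
p(0.52) ≈ -2.5854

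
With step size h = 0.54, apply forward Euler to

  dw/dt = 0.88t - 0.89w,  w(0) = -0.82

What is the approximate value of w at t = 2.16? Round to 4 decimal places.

Euler: w_{n+1} = w_n + h·f(t_n, w_n).
t=0.000000, w=-0.820000: f=0.729800 → w ← -0.820000 + 0.54·0.729800 = -0.425908
t=0.540000, w=-0.425908: f=0.854258 → w ← -0.425908 + 0.54·0.854258 = 0.035391
t=1.080000, w=0.035391: f=0.918902 → w ← 0.035391 + 0.54·0.918902 = 0.531598
t=1.620000, w=0.531598: f=0.952478 → w ← 0.531598 + 0.54·0.952478 = 1.045936
w(2.16) ≈ 1.0459

1.0459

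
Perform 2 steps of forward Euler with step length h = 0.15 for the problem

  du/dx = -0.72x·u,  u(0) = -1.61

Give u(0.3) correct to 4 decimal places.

-1.5839

Euler: u_{n+1} = u_n + h·f(x_n, u_n).
x=0.000000, u=-1.610000: f=0.000000 → u ← -1.610000 + 0.15·0.000000 = -1.610000
x=0.150000, u=-1.610000: f=0.173880 → u ← -1.610000 + 0.15·0.173880 = -1.583918
u(0.3) ≈ -1.5839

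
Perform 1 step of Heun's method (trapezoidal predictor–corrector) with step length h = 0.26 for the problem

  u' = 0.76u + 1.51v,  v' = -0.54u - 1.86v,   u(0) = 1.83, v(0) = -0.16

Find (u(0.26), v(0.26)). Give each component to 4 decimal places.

2.1231, -0.3171

Heun on (u,v): k1 = f(t_n, state_n); k2 = f(t_n + h, state_n + h·k1); state_{n+1} = state_n + (h/2)·(k1 + k2).
0.000000: (1.830000, -0.160000)
  k1 = (1.149200, -0.690600)
  predictor → (2.128792, -0.339556)
  k2 = (1.105152, -0.517974)
  → (2.123066, -0.317115)
(u(0.26), v(0.26)) ≈ (2.1231, -0.3171)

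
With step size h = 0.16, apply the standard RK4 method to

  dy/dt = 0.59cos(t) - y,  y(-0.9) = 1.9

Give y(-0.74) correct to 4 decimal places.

RK4: k1 = f(t_n, y_n); k2 = f(t_n + h/2, y_n + (h/2)·k1); k3 = f(t_n + h/2, y_n + (h/2)·k2); k4 = f(t_n + h, y_n + h·k3); y_{n+1} = y_n + (h/6)·(k1 + 2k2 + 2k3 + k4).
t=-0.900000, y=1.900000:
  k1 = f(-0.900000, 1.900000) = -1.533250
  k2 = f(-0.820000, 1.777340) = -1.374829
  k3 = f(-0.820000, 1.790014) = -1.387503
  k4 = f(-0.740000, 1.677999) = -1.242303
  y ← 1.900000 + (0.16/6)·(k1 + 2k2 + 2k3 + k4) = 1.678661
y(-0.74) ≈ 1.6787

1.6787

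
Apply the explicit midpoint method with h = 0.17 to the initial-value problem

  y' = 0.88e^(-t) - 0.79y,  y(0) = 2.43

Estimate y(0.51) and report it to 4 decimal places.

1.9084

Midpoint: k1 = f(t_n, y_n); k2 = f(t_n + h/2, y_n + (h/2)·k1); y_{n+1} = y_n + h·k2.
t=0.000000, y=2.430000:
  k1 = f(0.000000, 2.430000) = -1.039700
  k2 = f(0.085000, 2.341626) = -1.041593
  y ← 2.430000 + 0.17·(-1.041593) = 2.252929
t=0.170000, y=2.252929:
  k1 = f(0.170000, 2.252929) = -1.037389
  k2 = f(0.255000, 2.164751) = -1.028227
  y ← 2.252929 + 0.17·(-1.028227) = 2.078131
t=0.340000, y=2.078131:
  k1 = f(0.340000, 2.078131) = -1.015365
  k2 = f(0.425000, 1.991825) = -0.998224
  y ← 2.078131 + 0.17·(-0.998224) = 1.908432
y(0.51) ≈ 1.9084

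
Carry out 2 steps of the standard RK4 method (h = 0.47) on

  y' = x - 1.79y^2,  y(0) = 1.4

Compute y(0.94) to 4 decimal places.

RK4: k1 = f(x_n, y_n); k2 = f(x_n + h/2, y_n + (h/2)·k1); k3 = f(x_n + h/2, y_n + (h/2)·k2); k4 = f(x_n + h, y_n + h·k3); y_{n+1} = y_n + (h/6)·(k1 + 2k2 + 2k3 + k4).
x=0.000000, y=1.400000:
  k1 = f(0.000000, 1.400000) = -3.508400
  k2 = f(0.235000, 0.575526) = -0.357902
  k3 = f(0.235000, 1.315893) = -2.864518
  k4 = f(0.470000, 0.053676) = 0.464843
  y ← 1.400000 + (0.47/6)·(k1 + 2k2 + 2k3 + k4) = 0.656742
x=0.470000, y=0.656742:
  k1 = f(0.470000, 0.656742) = -0.302045
  k2 = f(0.705000, 0.585762) = 0.090821
  k3 = f(0.705000, 0.678085) = -0.118041
  k4 = f(0.940000, 0.601263) = 0.292885
  y ← 0.656742 + (0.47/6)·(k1 + 2k2 + 2k3 + k4) = 0.651760
y(0.94) ≈ 0.6518

0.6518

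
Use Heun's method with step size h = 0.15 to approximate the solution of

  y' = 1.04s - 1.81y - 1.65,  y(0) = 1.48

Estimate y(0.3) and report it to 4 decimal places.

Heun: k1 = f(s_n, y_n); k2 = f(s_n + h, y_n + h·k1); y_{n+1} = y_n + (h/2)·(k1 + k2).
s=0.000000, y=1.480000:
  k1 = f(0.000000, 1.480000) = -4.328800
  k2 = f(0.150000, 0.830680) = -2.997531
  y ← 1.480000 + (0.15/2)·(-4.328800 + (-2.997531)) = 0.930525
s=0.150000, y=0.930525:
  k1 = f(0.150000, 0.930525) = -3.178251
  k2 = f(0.300000, 0.453788) = -2.159356
  y ← 0.930525 + (0.15/2)·(-3.178251 + (-2.159356)) = 0.530205
y(0.3) ≈ 0.5302

0.5302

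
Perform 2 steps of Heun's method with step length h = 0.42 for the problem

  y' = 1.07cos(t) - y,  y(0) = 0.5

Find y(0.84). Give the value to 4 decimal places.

Heun: k1 = f(t_n, y_n); k2 = f(t_n + h, y_n + h·k1); y_{n+1} = y_n + (h/2)·(k1 + k2).
t=0.000000, y=0.500000:
  k1 = f(0.000000, 0.500000) = 0.570000
  k2 = f(0.420000, 0.739400) = 0.237605
  y ← 0.500000 + (0.42/2)·(0.570000 + 0.237605) = 0.669597
t=0.420000, y=0.669597:
  k1 = f(0.420000, 0.669597) = 0.307408
  k2 = f(0.840000, 0.798708) = -0.084523
  y ← 0.669597 + (0.42/2)·(0.307408 + (-0.084523)) = 0.716403
y(0.84) ≈ 0.7164

0.7164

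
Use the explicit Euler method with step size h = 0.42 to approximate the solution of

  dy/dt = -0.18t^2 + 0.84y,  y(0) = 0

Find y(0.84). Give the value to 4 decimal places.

-0.0133

Euler: y_{n+1} = y_n + h·f(t_n, y_n).
t=0.000000, y=0.000000: f=0.000000 → y ← 0.000000 + 0.42·0.000000 = 0.000000
t=0.420000, y=0.000000: f=-0.031752 → y ← 0.000000 + 0.42·(-0.031752) = -0.013336
y(0.84) ≈ -0.0133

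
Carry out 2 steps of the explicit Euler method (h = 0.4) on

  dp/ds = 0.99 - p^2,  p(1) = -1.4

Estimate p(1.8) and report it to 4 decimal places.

Euler: p_{n+1} = p_n + h·f(s_n, p_n).
s=1.000000, p=-1.400000: f=-0.970000 → p ← -1.400000 + 0.4·(-0.970000) = -1.788000
s=1.400000, p=-1.788000: f=-2.206944 → p ← -1.788000 + 0.4·(-2.206944) = -2.670778
p(1.8) ≈ -2.6708

-2.6708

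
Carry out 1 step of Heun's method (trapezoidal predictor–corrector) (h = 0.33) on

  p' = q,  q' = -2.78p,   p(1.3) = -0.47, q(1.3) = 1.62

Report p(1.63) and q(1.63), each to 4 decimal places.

Heun on (p,q): k1 = f(s_n, state_n); k2 = f(s_n + h, state_n + h·k1); state_{n+1} = state_n + (h/2)·(k1 + k2).
1.300000: (-0.470000, 1.620000)
  k1 = (1.620000, 1.306600)
  predictor → (0.064600, 2.051178)
  k2 = (2.051178, -0.179588)
  → (0.135744, 1.805957)
(p(1.63), q(1.63)) ≈ (0.1357, 1.8060)

0.1357, 1.8060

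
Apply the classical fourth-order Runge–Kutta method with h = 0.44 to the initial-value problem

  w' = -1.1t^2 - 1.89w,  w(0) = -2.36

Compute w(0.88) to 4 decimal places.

-0.6272

RK4: k1 = f(t_n, w_n); k2 = f(t_n + h/2, w_n + (h/2)·k1); k3 = f(t_n + h/2, w_n + (h/2)·k2); k4 = f(t_n + h, w_n + h·k3); w_{n+1} = w_n + (h/6)·(k1 + 2k2 + 2k3 + k4).
t=0.000000, w=-2.360000:
  k1 = f(0.000000, -2.360000) = 4.460400
  k2 = f(0.220000, -1.378712) = 2.552526
  k3 = f(0.220000, -1.798444) = 3.345820
  k4 = f(0.440000, -0.887839) = 1.465056
  w ← -2.360000 + (0.44/6)·(k1 + 2k2 + 2k3 + k4) = -1.060376
t=0.440000, w=-1.060376:
  k1 = f(0.440000, -1.060376) = 1.791150
  k2 = f(0.660000, -0.666323) = 0.780190
  k3 = f(0.660000, -0.888734) = 1.200547
  k4 = f(0.880000, -0.532135) = 0.153895
  w ← -1.060376 + (0.44/6)·(k1 + 2k2 + 2k3 + k4) = -0.627231
w(0.88) ≈ -0.6272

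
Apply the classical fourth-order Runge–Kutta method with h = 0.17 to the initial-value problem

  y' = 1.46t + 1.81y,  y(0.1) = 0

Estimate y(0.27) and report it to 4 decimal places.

0.0525

RK4: k1 = f(t_n, y_n); k2 = f(t_n + h/2, y_n + (h/2)·k1); k3 = f(t_n + h/2, y_n + (h/2)·k2); k4 = f(t_n + h, y_n + h·k3); y_{n+1} = y_n + (h/6)·(k1 + 2k2 + 2k3 + k4).
t=0.100000, y=0.000000:
  k1 = f(0.100000, 0.000000) = 0.146000
  k2 = f(0.185000, 0.012410) = 0.292562
  k3 = f(0.185000, 0.024868) = 0.315111
  k4 = f(0.270000, 0.053569) = 0.491160
  y ← 0.000000 + (0.17/6)·(k1 + 2k2 + 2k3 + k4) = 0.052488
y(0.27) ≈ 0.0525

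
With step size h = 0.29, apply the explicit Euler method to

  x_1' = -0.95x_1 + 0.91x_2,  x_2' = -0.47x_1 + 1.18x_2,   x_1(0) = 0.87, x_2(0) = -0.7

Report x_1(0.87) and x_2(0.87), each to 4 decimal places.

Euler on (x_1,x_2): x_1_{n+1} = x_1_n + h·x_1', x_2_{n+1} = x_2_n + h·x_2'.
0.000000: (0.870000, -0.700000); f=(-1.463500, -1.234900) → (0.445585, -1.058121)
0.290000: (0.445585, -1.058121); f=(-1.386196, -1.458008) → (0.043588, -1.480943)
0.580000: (0.043588, -1.480943); f=(-1.389067, -1.767999) → (-0.359241, -1.993663)
(x_1(0.87), x_2(0.87)) ≈ (-0.3592, -1.9937)

-0.3592, -1.9937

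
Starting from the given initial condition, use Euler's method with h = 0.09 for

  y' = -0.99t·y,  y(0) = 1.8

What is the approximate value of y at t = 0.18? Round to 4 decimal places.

Euler: y_{n+1} = y_n + h·f(t_n, y_n).
t=0.000000, y=1.800000: f=0.000000 → y ← 1.800000 + 0.09·0.000000 = 1.800000
t=0.090000, y=1.800000: f=-0.160380 → y ← 1.800000 + 0.09·(-0.160380) = 1.785566
y(0.18) ≈ 1.7856

1.7856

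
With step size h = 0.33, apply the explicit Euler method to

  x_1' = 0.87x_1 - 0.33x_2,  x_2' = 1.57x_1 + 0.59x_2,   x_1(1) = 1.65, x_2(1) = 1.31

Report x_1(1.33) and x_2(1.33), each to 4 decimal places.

1.9811, 2.4199

Euler on (x_1,x_2): x_1_{n+1} = x_1_n + h·x_1', x_2_{n+1} = x_2_n + h·x_2'.
1.000000: (1.650000, 1.310000); f=(1.003200, 3.363400) → (1.981056, 2.419922)
(x_1(1.33), x_2(1.33)) ≈ (1.9811, 2.4199)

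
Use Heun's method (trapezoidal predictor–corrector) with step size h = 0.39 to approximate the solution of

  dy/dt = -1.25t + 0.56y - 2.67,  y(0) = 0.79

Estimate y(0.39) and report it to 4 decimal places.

Heun: k1 = f(t_n, y_n); k2 = f(t_n + h, y_n + h·k1); y_{n+1} = y_n + (h/2)·(k1 + k2).
t=0.000000, y=0.790000:
  k1 = f(0.000000, 0.790000) = -2.227600
  k2 = f(0.390000, -0.078764) = -3.201608
  y ← 0.790000 + (0.39/2)·(-2.227600 + (-3.201608)) = -0.268696
y(0.39) ≈ -0.2687

-0.2687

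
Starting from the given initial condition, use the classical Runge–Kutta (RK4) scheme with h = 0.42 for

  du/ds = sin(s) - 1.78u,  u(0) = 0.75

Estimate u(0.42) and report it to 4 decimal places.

0.4256

RK4: k1 = f(s_n, u_n); k2 = f(s_n + h/2, u_n + (h/2)·k1); k3 = f(s_n + h/2, u_n + (h/2)·k2); k4 = f(s_n + h, u_n + h·k3); u_{n+1} = u_n + (h/6)·(k1 + 2k2 + 2k3 + k4).
s=0.000000, u=0.750000:
  k1 = f(0.000000, 0.750000) = -1.335000
  k2 = f(0.210000, 0.469650) = -0.627517
  k3 = f(0.210000, 0.618221) = -0.891974
  k4 = f(0.420000, 0.375371) = -0.260400
  u ← 0.750000 + (0.42/6)·(k1 + 2k2 + 2k3 + k4) = 0.425593
u(0.42) ≈ 0.4256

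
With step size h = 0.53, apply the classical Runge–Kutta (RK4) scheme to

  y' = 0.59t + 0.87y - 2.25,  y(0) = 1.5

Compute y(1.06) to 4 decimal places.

RK4: k1 = f(t_n, y_n); k2 = f(t_n + h/2, y_n + (h/2)·k1); k3 = f(t_n + h/2, y_n + (h/2)·k2); k4 = f(t_n + h, y_n + h·k3); y_{n+1} = y_n + (h/6)·(k1 + 2k2 + 2k3 + k4).
t=0.000000, y=1.500000:
  k1 = f(0.000000, 1.500000) = -0.945000
  k2 = f(0.265000, 1.249575) = -1.006520
  k3 = f(0.265000, 1.233272) = -1.020703
  k4 = f(0.530000, 0.959027) = -1.102946
  y ← 1.500000 + (0.53/6)·(k1 + 2k2 + 2k3 + k4) = 0.960955
t=0.530000, y=0.960955:
  k1 = f(0.530000, 0.960955) = -1.101269
  k2 = f(0.795000, 0.669119) = -1.198816
  k3 = f(0.795000, 0.643269) = -1.221306
  k4 = f(1.060000, 0.313663) = -1.351713
  y ← 0.960955 + (0.53/6)·(k1 + 2k2 + 2k3 + k4) = 0.316720
y(1.06) ≈ 0.3167

0.3167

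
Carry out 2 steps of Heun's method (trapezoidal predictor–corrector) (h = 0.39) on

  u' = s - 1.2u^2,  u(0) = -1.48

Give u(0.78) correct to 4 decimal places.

Heun: k1 = f(s_n, u_n); k2 = f(s_n + h, u_n + h·k1); u_{n+1} = u_n + (h/2)·(k1 + k2).
s=0.000000, u=-1.480000:
  k1 = f(0.000000, -1.480000) = -2.628480
  k2 = f(0.390000, -2.505107) = -7.140675
  u ← -1.480000 + (0.39/2)·(-2.628480 + (-7.140675)) = -3.384985
s=0.390000, u=-3.384985:
  k1 = f(0.390000, -3.384985) = -13.359749
  k2 = f(0.780000, -8.595287) = -87.874757
  u ← -3.384985 + (0.39/2)·(-13.359749 + (-87.874757)) = -23.125714
u(0.78) ≈ -23.1257

-23.1257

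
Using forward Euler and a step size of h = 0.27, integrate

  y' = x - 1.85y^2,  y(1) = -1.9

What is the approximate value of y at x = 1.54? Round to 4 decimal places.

-8.9778

Euler: y_{n+1} = y_n + h·f(x_n, y_n).
x=1.000000, y=-1.900000: f=-5.678500 → y ← -1.900000 + 0.27·(-5.678500) = -3.433195
x=1.270000, y=-3.433195: f=-20.535632 → y ← -3.433195 + 0.27·(-20.535632) = -8.977816
y(1.54) ≈ -8.9778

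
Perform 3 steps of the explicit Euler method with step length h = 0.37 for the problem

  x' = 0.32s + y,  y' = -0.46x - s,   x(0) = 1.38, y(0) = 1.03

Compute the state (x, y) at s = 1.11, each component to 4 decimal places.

Euler on (x,y): x_{n+1} = x_n + h·x', y_{n+1} = y_n + h·y'.
0.000000: (1.380000, 1.030000); f=(1.030000, -0.634800) → (1.761100, 0.795124)
0.370000: (1.761100, 0.795124); f=(0.913524, -1.180106) → (2.099104, 0.358485)
0.740000: (2.099104, 0.358485); f=(0.595285, -1.705588) → (2.319359, -0.272583)
(x(1.11), y(1.11)) ≈ (2.3194, -0.2726)

2.3194, -0.2726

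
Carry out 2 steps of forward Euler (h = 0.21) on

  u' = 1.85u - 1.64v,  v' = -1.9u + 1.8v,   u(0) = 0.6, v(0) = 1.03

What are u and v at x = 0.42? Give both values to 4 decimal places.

Euler on (u,v): u_{n+1} = u_n + h·u', v_{n+1} = v_n + h·v'.
0.000000: (0.600000, 1.030000); f=(-0.579200, 0.714000) → (0.478368, 1.179940)
0.210000: (0.478368, 1.179940); f=(-1.050121, 1.214993) → (0.257843, 1.435088)
(u(0.42), v(0.42)) ≈ (0.2578, 1.4351)

0.2578, 1.4351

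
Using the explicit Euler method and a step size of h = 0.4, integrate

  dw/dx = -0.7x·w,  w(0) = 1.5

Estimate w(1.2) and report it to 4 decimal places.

Euler: w_{n+1} = w_n + h·f(x_n, w_n).
x=0.000000, w=1.500000: f=0.000000 → w ← 1.500000 + 0.4·0.000000 = 1.500000
x=0.400000, w=1.500000: f=-0.420000 → w ← 1.500000 + 0.4·(-0.420000) = 1.332000
x=0.800000, w=1.332000: f=-0.745920 → w ← 1.332000 + 0.4·(-0.745920) = 1.033632
w(1.2) ≈ 1.0336

1.0336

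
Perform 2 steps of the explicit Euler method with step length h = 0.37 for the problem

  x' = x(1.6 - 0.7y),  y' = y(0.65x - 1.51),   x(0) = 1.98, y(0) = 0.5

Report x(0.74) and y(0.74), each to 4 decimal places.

4.2660, 0.5219

Euler on (x,y): x_{n+1} = x_n + h·x', y_{n+1} = y_n + h·y'.
0.000000: (1.980000, 0.500000); f=(2.475000, -0.111500) → (2.895750, 0.458745)
0.370000: (2.895750, 0.458745); f=(3.703312, 0.170762) → (4.265976, 0.521927)
(x(0.74), y(0.74)) ≈ (4.2660, 0.5219)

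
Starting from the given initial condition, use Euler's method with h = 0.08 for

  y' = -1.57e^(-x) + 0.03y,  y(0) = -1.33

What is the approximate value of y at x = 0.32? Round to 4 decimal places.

Euler: y_{n+1} = y_n + h·f(x_n, y_n).
x=0.000000, y=-1.330000: f=-1.609900 → y ← -1.330000 + 0.08·(-1.609900) = -1.458792
x=0.080000, y=-1.458792: f=-1.493056 → y ← -1.458792 + 0.08·(-1.493056) = -1.578237
x=0.160000, y=-1.578237: f=-1.385213 → y ← -1.578237 + 0.08·(-1.385213) = -1.689054
x=0.240000, y=-1.689054: f=-1.285677 → y ← -1.689054 + 0.08·(-1.285677) = -1.791908
y(0.32) ≈ -1.7919

-1.7919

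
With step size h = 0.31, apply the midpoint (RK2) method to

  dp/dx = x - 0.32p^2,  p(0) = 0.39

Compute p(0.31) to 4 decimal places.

0.4235

Midpoint: k1 = f(x_n, p_n); k2 = f(x_n + h/2, p_n + (h/2)·k1); p_{n+1} = p_n + h·k2.
x=0.000000, p=0.390000:
  k1 = f(0.000000, 0.390000) = -0.048672
  k2 = f(0.155000, 0.382456) = 0.108193
  p ← 0.390000 + 0.31·0.108193 = 0.423540
p(0.31) ≈ 0.4235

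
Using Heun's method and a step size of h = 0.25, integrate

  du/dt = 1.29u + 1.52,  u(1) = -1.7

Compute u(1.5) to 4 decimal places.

Heun: k1 = f(t_n, u_n); k2 = f(t_n + h, u_n + h·k1); u_{n+1} = u_n + (h/2)·(k1 + k2).
t=1.000000, u=-1.700000:
  k1 = f(1.000000, -1.700000) = -0.673000
  k2 = f(1.250000, -1.868250) = -0.890042
  u ← -1.700000 + (0.25/2)·(-0.673000 + (-0.890042)) = -1.895380
t=1.250000, u=-1.895380:
  k1 = f(1.250000, -1.895380) = -0.925041
  k2 = f(1.500000, -2.126640) = -1.223366
  u ← -1.895380 + (0.25/2)·(-0.925041 + (-1.223366)) = -2.163931
u(1.5) ≈ -2.1639

-2.1639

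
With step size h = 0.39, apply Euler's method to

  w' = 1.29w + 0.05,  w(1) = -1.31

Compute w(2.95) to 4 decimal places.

-9.7924

Euler: w_{n+1} = w_n + h·f(t_n, w_n).
t=1.000000, w=-1.310000: f=-1.639900 → w ← -1.310000 + 0.39·(-1.639900) = -1.949561
t=1.390000, w=-1.949561: f=-2.464934 → w ← -1.949561 + 0.39·(-2.464934) = -2.910885
t=1.780000, w=-2.910885: f=-3.705042 → w ← -2.910885 + 0.39·(-3.705042) = -4.355851
t=2.170000, w=-4.355851: f=-5.569048 → w ← -4.355851 + 0.39·(-5.569048) = -6.527780
t=2.560000, w=-6.527780: f=-8.370837 → w ← -6.527780 + 0.39·(-8.370837) = -9.792407
w(2.95) ≈ -9.7924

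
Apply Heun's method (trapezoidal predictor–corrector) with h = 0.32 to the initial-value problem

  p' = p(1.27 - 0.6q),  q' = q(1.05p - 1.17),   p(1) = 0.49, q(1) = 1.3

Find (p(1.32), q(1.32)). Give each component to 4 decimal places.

0.5877, 1.0692

Heun on (p,q): k1 = f(x_n, state_n); k2 = f(x_n + h, state_n + h·k1); state_{n+1} = state_n + (h/2)·(k1 + k2).
1.000000: (0.490000, 1.300000)
  k1 = (0.240100, -0.852150)
  predictor → (0.566832, 1.027312)
  k2 = (0.370489, -0.590526)
  → (0.587694, 1.069172)
(p(1.32), q(1.32)) ≈ (0.5877, 1.0692)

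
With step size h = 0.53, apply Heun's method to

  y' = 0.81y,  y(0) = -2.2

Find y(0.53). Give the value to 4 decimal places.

Heun: k1 = f(t_n, y_n); k2 = f(t_n + h, y_n + h·k1); y_{n+1} = y_n + (h/2)·(k1 + k2).
t=0.000000, y=-2.200000:
  k1 = f(0.000000, -2.200000) = -1.782000
  k2 = f(0.530000, -3.144460) = -2.547013
  y ← -2.200000 + (0.53/2)·(-1.782000 + (-2.547013)) = -3.347188
y(0.53) ≈ -3.3472

-3.3472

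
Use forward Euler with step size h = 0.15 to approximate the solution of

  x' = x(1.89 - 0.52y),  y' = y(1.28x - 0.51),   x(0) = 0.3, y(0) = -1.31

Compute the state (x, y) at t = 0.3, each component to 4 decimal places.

0.5752, -1.2895

Euler on (x,y): x_{n+1} = x_n + h·x', y_{n+1} = y_n + h·y'.
0.000000: (0.300000, -1.310000); f=(0.771360, 0.165060) → (0.415704, -1.285241)
0.150000: (0.415704, -1.285241); f=(1.063506, -0.028405) → (0.575230, -1.289502)
(x(0.3), y(0.3)) ≈ (0.5752, -1.2895)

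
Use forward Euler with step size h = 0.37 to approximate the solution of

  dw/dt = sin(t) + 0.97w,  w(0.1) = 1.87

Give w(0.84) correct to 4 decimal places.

3.6709

Euler: w_{n+1} = w_n + h·f(t_n, w_n).
t=0.100000, w=1.870000: f=1.913733 → w ← 1.870000 + 0.37·1.913733 = 2.578081
t=0.470000, w=2.578081: f=2.953625 → w ← 2.578081 + 0.37·2.953625 = 3.670923
w(0.84) ≈ 3.6709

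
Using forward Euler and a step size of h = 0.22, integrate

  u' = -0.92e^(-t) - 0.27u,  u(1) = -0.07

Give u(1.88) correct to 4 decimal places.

Euler: u_{n+1} = u_n + h·f(t_n, u_n).
t=1.000000, u=-0.070000: f=-0.319549 → u ← -0.070000 + 0.22·(-0.319549) = -0.140301
t=1.220000, u=-0.140301: f=-0.233731 → u ← -0.140301 + 0.22·(-0.233731) = -0.191722
t=1.440000, u=-0.191722: f=-0.166209 → u ← -0.191722 + 0.22·(-0.166209) = -0.228287
t=1.660000, u=-0.228287: f=-0.113290 → u ← -0.228287 + 0.22·(-0.113290) = -0.253211
u(1.88) ≈ -0.2532

-0.2532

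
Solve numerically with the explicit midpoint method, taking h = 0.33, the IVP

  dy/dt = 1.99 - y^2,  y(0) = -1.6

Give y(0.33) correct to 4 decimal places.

Midpoint: k1 = f(t_n, y_n); k2 = f(t_n + h/2, y_n + (h/2)·k1); y_{n+1} = y_n + h·k2.
t=0.000000, y=-1.600000:
  k1 = f(0.000000, -1.600000) = -0.570000
  k2 = f(0.165000, -1.694050) = -0.879805
  y ← -1.600000 + 0.33·(-0.879805) = -1.890336
y(0.33) ≈ -1.8903

-1.8903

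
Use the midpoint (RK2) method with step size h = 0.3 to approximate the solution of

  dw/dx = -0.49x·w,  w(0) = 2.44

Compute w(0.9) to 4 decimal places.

1.9966

Midpoint: k1 = f(x_n, w_n); k2 = f(x_n + h/2, w_n + (h/2)·k1); w_{n+1} = w_n + h·k2.
x=0.000000, w=2.440000:
  k1 = f(0.000000, 2.440000) = 0.000000
  k2 = f(0.150000, 2.440000) = -0.179340
  w ← 2.440000 + 0.3·(-0.179340) = 2.386198
x=0.300000, w=2.386198:
  k1 = f(0.300000, 2.386198) = -0.350771
  k2 = f(0.450000, 2.333582) = -0.514555
  w ← 2.386198 + 0.3·(-0.514555) = 2.231832
x=0.600000, w=2.231832:
  k1 = f(0.600000, 2.231832) = -0.656158
  k2 = f(0.750000, 2.133408) = -0.784027
  w ← 2.231832 + 0.3·(-0.784027) = 1.996623
w(0.9) ≈ 1.9966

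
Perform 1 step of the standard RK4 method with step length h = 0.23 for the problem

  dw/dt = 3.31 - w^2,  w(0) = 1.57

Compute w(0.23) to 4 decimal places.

1.7064

RK4: k1 = f(t_n, w_n); k2 = f(t_n + h/2, w_n + (h/2)·k1); k3 = f(t_n + h/2, w_n + (h/2)·k2); k4 = f(t_n + h, w_n + h·k3); w_{n+1} = w_n + (h/6)·(k1 + 2k2 + 2k3 + k4).
t=0.000000, w=1.570000:
  k1 = f(0.000000, 1.570000) = 0.845100
  k2 = f(0.115000, 1.667187) = 0.530489
  k3 = f(0.115000, 1.631006) = 0.649819
  k4 = f(0.230000, 1.719458) = 0.353463
  w ← 1.570000 + (0.23/6)·(k1 + 2k2 + 2k3 + k4) = 1.706435
w(0.23) ≈ 1.7064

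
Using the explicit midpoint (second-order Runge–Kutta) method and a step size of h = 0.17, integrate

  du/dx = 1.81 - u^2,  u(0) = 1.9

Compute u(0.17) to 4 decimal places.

1.6889

Midpoint: k1 = f(x_n, u_n); k2 = f(x_n + h/2, u_n + (h/2)·k1); u_{n+1} = u_n + h·k2.
x=0.000000, u=1.900000:
  k1 = f(0.000000, 1.900000) = -1.800000
  k2 = f(0.085000, 1.747000) = -1.242009
  u ← 1.900000 + 0.17·(-1.242009) = 1.688858
u(0.17) ≈ 1.6889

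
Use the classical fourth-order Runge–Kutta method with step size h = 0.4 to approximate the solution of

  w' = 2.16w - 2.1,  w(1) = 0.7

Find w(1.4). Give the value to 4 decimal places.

RK4: k1 = f(x_n, w_n); k2 = f(x_n + h/2, w_n + (h/2)·k1); k3 = f(x_n + h/2, w_n + (h/2)·k2); k4 = f(x_n + h, w_n + h·k3); w_{n+1} = w_n + (h/6)·(k1 + 2k2 + 2k3 + k4).
x=1.000000, w=0.700000:
  k1 = f(1.000000, 0.700000) = -0.588000
  k2 = f(1.200000, 0.582400) = -0.842016
  k3 = f(1.200000, 0.531597) = -0.951751
  k4 = f(1.400000, 0.319300) = -1.410313
  w ← 0.700000 + (0.4/6)·(k1 + 2k2 + 2k3 + k4) = 0.327610
w(1.4) ≈ 0.3276

0.3276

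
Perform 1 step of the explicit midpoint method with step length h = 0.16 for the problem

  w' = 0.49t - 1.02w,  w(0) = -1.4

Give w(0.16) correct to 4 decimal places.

Midpoint: k1 = f(t_n, w_n); k2 = f(t_n + h/2, w_n + (h/2)·k1); w_{n+1} = w_n + h·k2.
t=0.000000, w=-1.400000:
  k1 = f(0.000000, -1.400000) = 1.428000
  k2 = f(0.080000, -1.285760) = 1.350675
  w ← -1.400000 + 0.16·1.350675 = -1.183892
w(0.16) ≈ -1.1839

-1.1839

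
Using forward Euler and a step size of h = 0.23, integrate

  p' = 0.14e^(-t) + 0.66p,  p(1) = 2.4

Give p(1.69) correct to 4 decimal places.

3.7013

Euler: p_{n+1} = p_n + h·f(t_n, p_n).
t=1.000000, p=2.400000: f=1.635503 → p ← 2.400000 + 0.23·1.635503 = 2.776166
t=1.230000, p=2.776166: f=1.873190 → p ← 2.776166 + 0.23·1.873190 = 3.206999
t=1.460000, p=3.206999: f=2.149133 → p ← 3.206999 + 0.23·2.149133 = 3.701300
p(1.69) ≈ 3.7013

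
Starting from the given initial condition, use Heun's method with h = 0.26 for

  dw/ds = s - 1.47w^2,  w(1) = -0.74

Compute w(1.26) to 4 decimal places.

-0.6416

Heun: k1 = f(s_n, w_n); k2 = f(s_n + h, w_n + h·k1); w_{n+1} = w_n + (h/2)·(k1 + k2).
s=1.000000, w=-0.740000:
  k1 = f(1.000000, -0.740000) = 0.195028
  k2 = f(1.260000, -0.689293) = 0.561567
  w ← -0.740000 + (0.26/2)·(0.195028 + 0.561567) = -0.641643
w(1.26) ≈ -0.6416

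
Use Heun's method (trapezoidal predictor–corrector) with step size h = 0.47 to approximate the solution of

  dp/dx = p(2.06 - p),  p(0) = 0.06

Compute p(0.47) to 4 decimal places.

Heun: k1 = f(x_n, p_n); k2 = f(x_n + h, p_n + h·k1); p_{n+1} = p_n + (h/2)·(k1 + k2).
x=0.000000, p=0.060000:
  k1 = f(0.000000, 0.060000) = 0.120000
  k2 = f(0.470000, 0.116400) = 0.226235
  p ← 0.060000 + (0.47/2)·(0.120000 + 0.226235) = 0.141365
p(0.47) ≈ 0.1414

0.1414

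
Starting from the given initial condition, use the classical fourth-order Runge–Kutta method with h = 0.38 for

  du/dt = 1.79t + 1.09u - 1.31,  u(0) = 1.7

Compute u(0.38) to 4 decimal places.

RK4: k1 = f(t_n, u_n); k2 = f(t_n + h/2, u_n + (h/2)·k1); k3 = f(t_n + h/2, u_n + (h/2)·k2); k4 = f(t_n + h, u_n + h·k3); u_{n+1} = u_n + (h/6)·(k1 + 2k2 + 2k3 + k4).
t=0.000000, u=1.700000:
  k1 = f(0.000000, 1.700000) = 0.543000
  k2 = f(0.190000, 1.803170) = 0.995555
  k3 = f(0.190000, 1.889156) = 1.089280
  k4 = f(0.380000, 2.113926) = 1.674380
  u ← 1.700000 + (0.38/6)·(k1 + 2k2 + 2k3 + k4) = 2.104513
u(0.38) ≈ 2.1045

2.1045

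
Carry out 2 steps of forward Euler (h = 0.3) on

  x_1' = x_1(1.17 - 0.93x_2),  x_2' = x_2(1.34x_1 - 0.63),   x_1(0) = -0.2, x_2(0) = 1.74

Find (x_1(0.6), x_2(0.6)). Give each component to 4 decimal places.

Euler on (x_1,x_2): x_1_{n+1} = x_1_n + h·x_1', x_2_{n+1} = x_2_n + h·x_2'.
0.000000: (-0.200000, 1.740000); f=(0.089640, -1.562520) → (-0.173108, 1.271244)
0.300000: (-0.173108, 1.271244); f=(0.002122, -1.095767) → (-0.172471, 0.942514)
(x_1(0.6), x_2(0.6)) ≈ (-0.1725, 0.9425)

-0.1725, 0.9425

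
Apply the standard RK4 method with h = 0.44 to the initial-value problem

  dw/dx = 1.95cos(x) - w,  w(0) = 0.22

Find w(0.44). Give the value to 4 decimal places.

0.8109

RK4: k1 = f(x_n, w_n); k2 = f(x_n + h/2, w_n + (h/2)·k1); k3 = f(x_n + h/2, w_n + (h/2)·k2); k4 = f(x_n + h, w_n + h·k3); w_{n+1} = w_n + (h/6)·(k1 + 2k2 + 2k3 + k4).
x=0.000000, w=0.220000:
  k1 = f(0.000000, 0.220000) = 1.730000
  k2 = f(0.220000, 0.600600) = 1.302400
  k3 = f(0.220000, 0.506528) = 1.396472
  k4 = f(0.440000, 0.834448) = 0.929818
  w ← 0.220000 + (0.44/6)·(k1 + 2k2 + 2k3 + k4) = 0.810888
w(0.44) ≈ 0.8109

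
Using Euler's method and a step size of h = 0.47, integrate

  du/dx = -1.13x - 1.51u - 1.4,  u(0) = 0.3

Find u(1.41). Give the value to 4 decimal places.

-1.4688

Euler: u_{n+1} = u_n + h·f(x_n, u_n).
x=0.000000, u=0.300000: f=-1.853000 → u ← 0.300000 + 0.47·(-1.853000) = -0.570910
x=0.470000, u=-0.570910: f=-1.069026 → u ← -0.570910 + 0.47·(-1.069026) = -1.073352
x=0.940000, u=-1.073352: f=-0.841438 → u ← -1.073352 + 0.47·(-0.841438) = -1.468828
u(1.41) ≈ -1.4688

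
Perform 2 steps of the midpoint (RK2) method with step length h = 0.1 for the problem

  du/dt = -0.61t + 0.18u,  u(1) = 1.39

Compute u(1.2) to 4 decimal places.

1.3044

Midpoint: k1 = f(t_n, u_n); k2 = f(t_n + h/2, u_n + (h/2)·k1); u_{n+1} = u_n + h·k2.
t=1.000000, u=1.390000:
  k1 = f(1.000000, 1.390000) = -0.359800
  k2 = f(1.050000, 1.372010) = -0.393538
  u ← 1.390000 + 0.1·(-0.393538) = 1.350646
t=1.100000, u=1.350646:
  k1 = f(1.100000, 1.350646) = -0.427884
  k2 = f(1.150000, 1.329252) = -0.462235
  u ← 1.350646 + 0.1·(-0.462235) = 1.304423
u(1.2) ≈ 1.3044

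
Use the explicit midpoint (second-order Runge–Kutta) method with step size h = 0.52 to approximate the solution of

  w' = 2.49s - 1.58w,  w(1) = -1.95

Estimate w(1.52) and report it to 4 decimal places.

Midpoint: k1 = f(s_n, w_n); k2 = f(s_n + h/2, w_n + (h/2)·k1); w_{n+1} = w_n + h·k2.
s=1.000000, w=-1.950000:
  k1 = f(1.000000, -1.950000) = 5.571000
  k2 = f(1.260000, -0.501540) = 3.929833
  w ← -1.950000 + 0.52·3.929833 = 0.093513
w(1.52) ≈ 0.0935

0.0935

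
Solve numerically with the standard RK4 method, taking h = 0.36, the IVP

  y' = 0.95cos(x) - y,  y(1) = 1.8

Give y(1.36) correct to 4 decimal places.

RK4: k1 = f(x_n, y_n); k2 = f(x_n + h/2, y_n + (h/2)·k1); k3 = f(x_n + h/2, y_n + (h/2)·k2); k4 = f(x_n + h, y_n + h·k3); y_{n+1} = y_n + (h/6)·(k1 + 2k2 + 2k3 + k4).
x=1.000000, y=1.800000:
  k1 = f(1.000000, 1.800000) = -1.286713
  k2 = f(1.180000, 1.568392) = -1.206513
  k3 = f(1.180000, 1.582828) = -1.220949
  k4 = f(1.360000, 1.360458) = -1.161682
  y ← 1.800000 + (0.36/6)·(k1 + 2k2 + 2k3 + k4) = 1.361801
y(1.36) ≈ 1.3618

1.3618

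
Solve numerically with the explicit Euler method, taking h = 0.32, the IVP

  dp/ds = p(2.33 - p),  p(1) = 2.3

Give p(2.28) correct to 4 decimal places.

Euler: p_{n+1} = p_n + h·f(s_n, p_n).
s=1.000000, p=2.300000: f=0.069000 → p ← 2.300000 + 0.32·0.069000 = 2.322080
s=1.320000, p=2.322080: f=0.018391 → p ← 2.322080 + 0.32·0.018391 = 2.327965
s=1.640000, p=2.327965: f=0.004737 → p ← 2.327965 + 0.32·0.004737 = 2.329481
s=1.960000, p=2.329481: f=0.001209 → p ← 2.329481 + 0.32·0.001209 = 2.329868
p(2.28) ≈ 2.3299

2.3299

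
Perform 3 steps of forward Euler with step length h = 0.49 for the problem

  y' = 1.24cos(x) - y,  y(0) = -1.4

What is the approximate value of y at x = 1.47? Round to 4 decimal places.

Euler: y_{n+1} = y_n + h·f(x_n, y_n).
x=0.000000, y=-1.400000: f=2.640000 → y ← -1.400000 + 0.49·2.640000 = -0.106400
x=0.490000, y=-0.106400: f=1.200493 → y ← -0.106400 + 0.49·1.200493 = 0.481841
x=0.980000, y=0.481841: f=0.208867 → y ← 0.481841 + 0.49·0.208867 = 0.584186
y(1.47) ≈ 0.5842

0.5842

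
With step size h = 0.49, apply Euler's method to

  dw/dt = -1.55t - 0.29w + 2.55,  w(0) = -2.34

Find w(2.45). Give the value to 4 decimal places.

0.3902

Euler: w_{n+1} = w_n + h·f(t_n, w_n).
t=0.000000, w=-2.340000: f=3.228600 → w ← -2.340000 + 0.49·3.228600 = -0.757986
t=0.490000, w=-0.757986: f=2.010316 → w ← -0.757986 + 0.49·2.010316 = 0.227069
t=0.980000, w=0.227069: f=0.965150 → w ← 0.227069 + 0.49·0.965150 = 0.699992
t=1.470000, w=0.699992: f=0.068502 → w ← 0.699992 + 0.49·0.068502 = 0.733558
t=1.960000, w=0.733558: f=-0.700732 → w ← 0.733558 + 0.49·(-0.700732) = 0.390200
w(2.45) ≈ 0.3902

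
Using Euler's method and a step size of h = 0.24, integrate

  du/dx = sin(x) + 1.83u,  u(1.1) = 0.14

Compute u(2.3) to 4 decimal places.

3.5222

Euler: u_{n+1} = u_n + h·f(x_n, u_n).
x=1.100000, u=0.140000: f=1.147407 → u ← 0.140000 + 0.24·1.147407 = 0.415378
x=1.340000, u=0.415378: f=1.733626 → u ← 0.415378 + 0.24·1.733626 = 0.831448
x=1.580000, u=0.831448: f=2.521507 → u ← 0.831448 + 0.24·2.521507 = 1.436610
x=1.820000, u=1.436610: f=3.598105 → u ← 1.436610 + 0.24·3.598105 = 2.300155
x=2.060000, u=2.300155: f=5.091991 → u ← 2.300155 + 0.24·5.091991 = 3.522233
u(2.3) ≈ 3.5222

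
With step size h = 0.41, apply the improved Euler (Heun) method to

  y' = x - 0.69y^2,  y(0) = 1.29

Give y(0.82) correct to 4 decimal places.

Heun: k1 = f(x_n, y_n); k2 = f(x_n + h, y_n + h·k1); y_{n+1} = y_n + (h/2)·(k1 + k2).
x=0.000000, y=1.290000:
  k1 = f(0.000000, 1.290000) = -1.148229
  k2 = f(0.410000, 0.819226) = -0.053081
  y ← 1.290000 + (0.41/2)·(-1.148229 + (-0.053081)) = 1.043732
x=0.410000, y=1.043732:
  k1 = f(0.410000, 1.043732) = -0.341669
  k2 = f(0.820000, 0.903647) = 0.256561
  y ← 1.043732 + (0.41/2)·(-0.341669 + 0.256561) = 1.026284
y(0.82) ≈ 1.0263

1.0263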